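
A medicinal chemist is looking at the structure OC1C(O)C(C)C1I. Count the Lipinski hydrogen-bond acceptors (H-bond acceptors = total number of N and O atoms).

N atoms: 0; O atoms: 2.
Lipinski HBA = 0 + 2 = 2.

2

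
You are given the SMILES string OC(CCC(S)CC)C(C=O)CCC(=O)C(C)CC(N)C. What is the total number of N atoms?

Scan the SMILES for N atoms (remember two-letter symbols like Cl and Br are single atoms).
Nitrogen count: 1.

1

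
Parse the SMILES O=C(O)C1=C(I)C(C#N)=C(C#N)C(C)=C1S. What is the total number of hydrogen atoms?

Walk through each heavy atom and fill implicit hydrogens from standard valence (C 4, N 3, O 2, S 2, halogen 1):
  atom 1: O, bond orders sum to 2 (valence 2) → 0 H
  atom 2: C, bond orders sum to 4 (valence 4) → 0 H
  atom 3: O, bond orders sum to 1 (valence 2) → 1 H
  atom 4: C, bond orders sum to 4 (valence 4) → 0 H
  atom 5: C, bond orders sum to 4 (valence 4) → 0 H
  atom 6: I (halogen, monovalent) → 0 H
  atom 7: C, bond orders sum to 4 (valence 4) → 0 H
  atom 8: C, bond orders sum to 4 (valence 4) → 0 H
  atom 9: N, bond orders sum to 3 (valence 3) → 0 H
  atom 10: C, bond orders sum to 4 (valence 4) → 0 H
  atom 11: C, bond orders sum to 4 (valence 4) → 0 H
  atom 12: N, bond orders sum to 3 (valence 3) → 0 H
  atom 13: C, bond orders sum to 4 (valence 4) → 0 H
  atom 14: C, bond orders sum to 1 (valence 4) → 3 H
  atom 15: C, bond orders sum to 4 (valence 4) → 0 H
  atom 16: S, bond orders sum to 1 (valence 2) → 1 H
Total hydrogens: 5.

5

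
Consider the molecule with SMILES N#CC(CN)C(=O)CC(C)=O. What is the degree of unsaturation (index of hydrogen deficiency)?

Molecular formula: C7H10N2O2.
DoU = (2C + 2 + N − H − X) / 2, where X is the halogen count and O/S are ignored.
    = (2·7 + 2 + 2 − 10 − 0) / 2 = 8 / 2 = 4.

4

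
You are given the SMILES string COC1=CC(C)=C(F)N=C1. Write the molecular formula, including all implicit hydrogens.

Walk through each heavy atom and fill implicit hydrogens from standard valence (C 4, N 3, O 2, S 2, halogen 1):
  atom 1: C, bond orders sum to 1 (valence 4) → 3 H
  atom 2: O, bond orders sum to 2 (valence 2) → 0 H
  atom 3: C, bond orders sum to 4 (valence 4) → 0 H
  atom 4: C, bond orders sum to 3 (valence 4) → 1 H
  atom 5: C, bond orders sum to 4 (valence 4) → 0 H
  atom 6: C, bond orders sum to 1 (valence 4) → 3 H
  atom 7: C, bond orders sum to 4 (valence 4) → 0 H
  atom 8: F (halogen, monovalent) → 0 H
  atom 9: N, bond orders sum to 3 (valence 3) → 0 H
  atom 10: C, bond orders sum to 3 (valence 4) → 1 H
Totals → C:7, H:8, F:1, N:1, O:1.

C7H8FNO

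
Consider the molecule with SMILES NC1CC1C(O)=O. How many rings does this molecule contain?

1

In SMILES, each pair of matching ring-closure digits denotes one ring-closing bond; the number of such bonds equals the number of independent rings.
Ring-closure bonds here: 1.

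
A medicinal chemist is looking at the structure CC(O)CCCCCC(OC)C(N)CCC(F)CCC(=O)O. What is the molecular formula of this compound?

C16H32FNO4

Walk through each heavy atom and fill implicit hydrogens from standard valence (C 4, N 3, O 2, S 2, halogen 1):
  atom 1: C, bond orders sum to 1 (valence 4) → 3 H
  atom 2: C, bond orders sum to 3 (valence 4) → 1 H
  atom 3: O, bond orders sum to 1 (valence 2) → 1 H
  atom 4: C, bond orders sum to 2 (valence 4) → 2 H
  atom 5: C, bond orders sum to 2 (valence 4) → 2 H
  atom 6: C, bond orders sum to 2 (valence 4) → 2 H
  atom 7: C, bond orders sum to 2 (valence 4) → 2 H
  atom 8: C, bond orders sum to 2 (valence 4) → 2 H
  atom 9: C, bond orders sum to 3 (valence 4) → 1 H
  atom 10: O, bond orders sum to 2 (valence 2) → 0 H
  atom 11: C, bond orders sum to 1 (valence 4) → 3 H
  atom 12: C, bond orders sum to 3 (valence 4) → 1 H
  atom 13: N, bond orders sum to 1 (valence 3) → 2 H
  atom 14: C, bond orders sum to 2 (valence 4) → 2 H
  atom 15: C, bond orders sum to 2 (valence 4) → 2 H
  atom 16: C, bond orders sum to 3 (valence 4) → 1 H
  atom 17: F (halogen, monovalent) → 0 H
  atom 18: C, bond orders sum to 2 (valence 4) → 2 H
  atom 19: C, bond orders sum to 2 (valence 4) → 2 H
  atom 20: C, bond orders sum to 4 (valence 4) → 0 H
  atom 21: O, bond orders sum to 2 (valence 2) → 0 H
  atom 22: O, bond orders sum to 1 (valence 2) → 1 H
Totals → C:16, H:32, F:1, N:1, O:4.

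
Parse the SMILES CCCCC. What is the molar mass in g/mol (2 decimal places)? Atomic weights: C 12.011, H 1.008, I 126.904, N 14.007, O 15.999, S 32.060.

First, the molecular formula is C5H12 (counting implicit H from valence).
  C: 5 × 12.011 = 60.055
  H: 12 × 1.008 = 12.096
Sum: 5×12.011 + 12×1.008 = 72.151 → 72.15 g/mol.

72.15 g/mol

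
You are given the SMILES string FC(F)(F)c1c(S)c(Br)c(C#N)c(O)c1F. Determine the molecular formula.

C8H2BrF4NOS

Walk through each heavy atom and fill implicit hydrogens from standard valence (C 4, N 3, O 2, S 2, halogen 1); for lowercase aromatic atoms, an aromatic c carries 1 H when it has two neighbours and 0 H with three, and aromatic n carries 0 H:
  atom 1: F (halogen, monovalent) → 0 H
  atom 2: C, bond orders sum to 4 (valence 4) → 0 H
  atom 3: F (halogen, monovalent) → 0 H
  atom 4: F (halogen, monovalent) → 0 H
  atom 5: aromatic c, 3 neighbours → 0 H
  atom 6: aromatic c, 3 neighbours → 0 H
  atom 7: S, bond orders sum to 1 (valence 2) → 1 H
  atom 8: aromatic c, 3 neighbours → 0 H
  atom 9: Br (halogen, monovalent) → 0 H
  atom 10: aromatic c, 3 neighbours → 0 H
  atom 11: C, bond orders sum to 4 (valence 4) → 0 H
  atom 12: N, bond orders sum to 3 (valence 3) → 0 H
  atom 13: aromatic c, 3 neighbours → 0 H
  atom 14: O, bond orders sum to 1 (valence 2) → 1 H
  atom 15: aromatic c, 3 neighbours → 0 H
  atom 16: F (halogen, monovalent) → 0 H
Totals → C:8, H:2, Br:1, F:4, N:1, O:1, S:1.
In Hill order: C8H2BrF4NOS.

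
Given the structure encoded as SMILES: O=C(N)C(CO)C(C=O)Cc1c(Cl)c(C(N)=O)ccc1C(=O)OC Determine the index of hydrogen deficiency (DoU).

8

Molecular formula: C15H17ClN2O6.
DoU = (2C + 2 + N − H − X) / 2, where X is the halogen count and O/S are ignored.
    = (2·15 + 2 + 2 − 17 − 1) / 2 = 16 / 2 = 8.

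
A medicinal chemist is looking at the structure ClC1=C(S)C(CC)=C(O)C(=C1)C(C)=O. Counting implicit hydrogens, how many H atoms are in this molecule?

11

Walk through each heavy atom and fill implicit hydrogens from standard valence (C 4, N 3, O 2, S 2, halogen 1):
  atom 1: Cl (halogen, monovalent) → 0 H
  atom 2: C, bond orders sum to 4 (valence 4) → 0 H
  atom 3: C, bond orders sum to 4 (valence 4) → 0 H
  atom 4: S, bond orders sum to 1 (valence 2) → 1 H
  atom 5: C, bond orders sum to 4 (valence 4) → 0 H
  atom 6: C, bond orders sum to 2 (valence 4) → 2 H
  atom 7: C, bond orders sum to 1 (valence 4) → 3 H
  atom 8: C, bond orders sum to 4 (valence 4) → 0 H
  atom 9: O, bond orders sum to 1 (valence 2) → 1 H
  atom 10: C, bond orders sum to 4 (valence 4) → 0 H
  atom 11: C, bond orders sum to 3 (valence 4) → 1 H
  atom 12: C, bond orders sum to 4 (valence 4) → 0 H
  atom 13: C, bond orders sum to 1 (valence 4) → 3 H
  atom 14: O, bond orders sum to 2 (valence 2) → 0 H
Total hydrogens: 11.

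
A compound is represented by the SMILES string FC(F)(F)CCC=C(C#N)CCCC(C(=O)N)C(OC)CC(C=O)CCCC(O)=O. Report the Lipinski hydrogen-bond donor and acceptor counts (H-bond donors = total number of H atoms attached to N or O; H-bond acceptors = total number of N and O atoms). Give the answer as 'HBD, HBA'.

Donors: find every N or O and count the H atoms it carries.
  atom 10 (N): bond orders sum to 3 → 0 H
  atom 16 (O): bond orders sum to 2 → 0 H
  atom 17 (N): bond orders sum to 1 → 2 H
  atom 19 (O): bond orders sum to 2 → 0 H
  atom 24 (O): bond orders sum to 2 → 0 H
  atom 29 (O): bond orders sum to 1 → 1 H
  atom 30 (O): bond orders sum to 2 → 0 H
Lipinski HBD = 3.
Acceptors: N atoms = 2, O atoms = 5 → HBA = 7.

3, 7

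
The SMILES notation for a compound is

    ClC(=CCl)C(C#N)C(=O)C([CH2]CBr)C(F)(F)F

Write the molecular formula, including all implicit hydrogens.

Walk through each heavy atom and fill implicit hydrogens from standard valence (C 4, N 3, O 2, S 2, halogen 1):
  atom 1: Cl (halogen, monovalent) → 0 H
  atom 2: C, bond orders sum to 4 (valence 4) → 0 H
  atom 3: C, bond orders sum to 3 (valence 4) → 1 H
  atom 4: Cl (halogen, monovalent) → 0 H
  atom 5: C, bond orders sum to 3 (valence 4) → 1 H
  atom 6: C, bond orders sum to 4 (valence 4) → 0 H
  atom 7: N, bond orders sum to 3 (valence 3) → 0 H
  atom 8: C, bond orders sum to 4 (valence 4) → 0 H
  atom 9: O, bond orders sum to 2 (valence 2) → 0 H
  atom 10: C, bond orders sum to 3 (valence 4) → 1 H
  atom 11: C with explicit H count 2
  atom 12: C, bond orders sum to 2 (valence 4) → 2 H
  atom 13: Br (halogen, monovalent) → 0 H
  atom 14: C, bond orders sum to 4 (valence 4) → 0 H
  atom 15: F (halogen, monovalent) → 0 H
  atom 16: F (halogen, monovalent) → 0 H
  atom 17: F (halogen, monovalent) → 0 H
Totals → C:9, H:7, Br:1, Cl:2, F:3, N:1, O:1.

C9H7BrCl2F3NO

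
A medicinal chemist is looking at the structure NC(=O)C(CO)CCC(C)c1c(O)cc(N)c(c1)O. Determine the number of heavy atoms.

Every atom symbol written in the SMILES (organic subset) is one heavy atom; implicit H are not written.
Heavy atoms by element → C:13, N:2, O:4.
Total: 19.

19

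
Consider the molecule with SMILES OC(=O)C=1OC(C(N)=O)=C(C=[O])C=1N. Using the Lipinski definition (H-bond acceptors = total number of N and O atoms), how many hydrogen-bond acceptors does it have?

N atoms: 2; O atoms: 5.
Lipinski HBA = 2 + 5 = 7.

7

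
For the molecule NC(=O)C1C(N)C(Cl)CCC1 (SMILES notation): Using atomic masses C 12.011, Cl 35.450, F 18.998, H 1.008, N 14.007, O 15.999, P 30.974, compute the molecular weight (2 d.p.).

176.64 g/mol

First, the molecular formula is C7H13ClN2O (counting implicit H from valence).
  C: 7 × 12.011 = 84.077
  Cl: 1 × 35.450 = 35.450
  H: 13 × 1.008 = 13.104
  N: 2 × 14.007 = 28.014
  O: 1 × 15.999 = 15.999
Sum: 7×12.011 + 1×35.450 + 13×1.008 + 2×14.007 + 1×15.999 = 176.644 → 176.64 g/mol.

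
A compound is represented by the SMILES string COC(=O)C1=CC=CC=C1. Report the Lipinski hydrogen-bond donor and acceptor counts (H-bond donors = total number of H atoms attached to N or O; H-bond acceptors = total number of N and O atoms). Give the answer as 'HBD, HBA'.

0, 2

Donors: find every N or O and count the H atoms it carries.
  atom 2 (O): bond orders sum to 2 → 0 H
  atom 4 (O): bond orders sum to 2 → 0 H
Lipinski HBD = 0.
Acceptors: N atoms = 0, O atoms = 2 → HBA = 2.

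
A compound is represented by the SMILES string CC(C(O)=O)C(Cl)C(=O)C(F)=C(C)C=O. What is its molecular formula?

Walk through each heavy atom and fill implicit hydrogens from standard valence (C 4, N 3, O 2, S 2, halogen 1):
  atom 1: C, bond orders sum to 1 (valence 4) → 3 H
  atom 2: C, bond orders sum to 3 (valence 4) → 1 H
  atom 3: C, bond orders sum to 4 (valence 4) → 0 H
  atom 4: O, bond orders sum to 1 (valence 2) → 1 H
  atom 5: O, bond orders sum to 2 (valence 2) → 0 H
  atom 6: C, bond orders sum to 3 (valence 4) → 1 H
  atom 7: Cl (halogen, monovalent) → 0 H
  atom 8: C, bond orders sum to 4 (valence 4) → 0 H
  atom 9: O, bond orders sum to 2 (valence 2) → 0 H
  atom 10: C, bond orders sum to 4 (valence 4) → 0 H
  atom 11: F (halogen, monovalent) → 0 H
  atom 12: C, bond orders sum to 4 (valence 4) → 0 H
  atom 13: C, bond orders sum to 1 (valence 4) → 3 H
  atom 14: C, bond orders sum to 3 (valence 4) → 1 H
  atom 15: O, bond orders sum to 2 (valence 2) → 0 H
Totals → C:9, H:10, Cl:1, F:1, O:4.

C9H10ClFO4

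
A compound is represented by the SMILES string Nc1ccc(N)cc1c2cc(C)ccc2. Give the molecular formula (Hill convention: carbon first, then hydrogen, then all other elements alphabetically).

C13H14N2

Walk through each heavy atom and fill implicit hydrogens from standard valence (C 4, N 3, O 2, S 2, halogen 1); for lowercase aromatic atoms, an aromatic c carries 1 H when it has two neighbours and 0 H with three, and aromatic n carries 0 H:
  atom 1: N, bond orders sum to 1 (valence 3) → 2 H
  atom 2: aromatic c, 3 neighbours → 0 H
  atom 3: aromatic c, 2 neighbours → 1 H
  atom 4: aromatic c, 2 neighbours → 1 H
  atom 5: aromatic c, 3 neighbours → 0 H
  atom 6: N, bond orders sum to 1 (valence 3) → 2 H
  atom 7: aromatic c, 2 neighbours → 1 H
  atom 8: aromatic c, 3 neighbours → 0 H
  atom 9: aromatic c, 3 neighbours → 0 H
  atom 10: aromatic c, 2 neighbours → 1 H
  atom 11: aromatic c, 3 neighbours → 0 H
  atom 12: C, bond orders sum to 1 (valence 4) → 3 H
  atom 13: aromatic c, 2 neighbours → 1 H
  atom 14: aromatic c, 2 neighbours → 1 H
  atom 15: aromatic c, 2 neighbours → 1 H
Totals → C:13, H:14, N:2.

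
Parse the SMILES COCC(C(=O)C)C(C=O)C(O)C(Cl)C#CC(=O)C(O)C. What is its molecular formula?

Walk through each heavy atom and fill implicit hydrogens from standard valence (C 4, N 3, O 2, S 2, halogen 1):
  atom 1: C, bond orders sum to 1 (valence 4) → 3 H
  atom 2: O, bond orders sum to 2 (valence 2) → 0 H
  atom 3: C, bond orders sum to 2 (valence 4) → 2 H
  atom 4: C, bond orders sum to 3 (valence 4) → 1 H
  atom 5: C, bond orders sum to 4 (valence 4) → 0 H
  atom 6: O, bond orders sum to 2 (valence 2) → 0 H
  atom 7: C, bond orders sum to 1 (valence 4) → 3 H
  atom 8: C, bond orders sum to 3 (valence 4) → 1 H
  atom 9: C, bond orders sum to 3 (valence 4) → 1 H
  atom 10: O, bond orders sum to 2 (valence 2) → 0 H
  atom 11: C, bond orders sum to 3 (valence 4) → 1 H
  atom 12: O, bond orders sum to 1 (valence 2) → 1 H
  atom 13: C, bond orders sum to 3 (valence 4) → 1 H
  atom 14: Cl (halogen, monovalent) → 0 H
  atom 15: C, bond orders sum to 4 (valence 4) → 0 H
  atom 16: C, bond orders sum to 4 (valence 4) → 0 H
  atom 17: C, bond orders sum to 4 (valence 4) → 0 H
  atom 18: O, bond orders sum to 2 (valence 2) → 0 H
  atom 19: C, bond orders sum to 3 (valence 4) → 1 H
  atom 20: O, bond orders sum to 1 (valence 2) → 1 H
  atom 21: C, bond orders sum to 1 (valence 4) → 3 H
Totals → C:14, H:19, Cl:1, O:6.
In Hill order: C14H19ClO6.

C14H19ClO6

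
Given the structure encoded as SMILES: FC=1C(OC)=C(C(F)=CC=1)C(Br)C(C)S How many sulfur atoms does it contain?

Scan the SMILES for S atoms (remember two-letter symbols like Cl and Br are single atoms).
Sulfur count: 1.

1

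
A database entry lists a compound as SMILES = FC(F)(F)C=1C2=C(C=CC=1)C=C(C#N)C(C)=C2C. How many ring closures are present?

2

In SMILES, each pair of matching ring-closure digits denotes one ring-closing bond; the number of such bonds equals the number of independent rings.
Ring-closure bonds here: 2.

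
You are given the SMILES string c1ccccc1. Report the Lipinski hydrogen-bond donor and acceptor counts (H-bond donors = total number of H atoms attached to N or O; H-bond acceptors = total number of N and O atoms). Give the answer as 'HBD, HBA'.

Donors: find every N or O and count the H atoms it carries.
  (no N or O atoms present)
Lipinski HBD = 0.
Acceptors: N atoms = 0, O atoms = 0 → HBA = 0.

0, 0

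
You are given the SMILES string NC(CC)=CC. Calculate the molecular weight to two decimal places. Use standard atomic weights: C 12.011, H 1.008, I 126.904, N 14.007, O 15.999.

First, the molecular formula is C5H11N (counting implicit H from valence).
  C: 5 × 12.011 = 60.055
  H: 11 × 1.008 = 11.088
  N: 1 × 14.007 = 14.007
Sum: 5×12.011 + 11×1.008 + 1×14.007 = 85.150 → 85.15 g/mol.

85.15 g/mol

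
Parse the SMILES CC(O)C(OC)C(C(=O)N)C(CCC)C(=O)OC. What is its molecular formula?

C12H23NO5

Walk through each heavy atom and fill implicit hydrogens from standard valence (C 4, N 3, O 2, S 2, halogen 1):
  atom 1: C, bond orders sum to 1 (valence 4) → 3 H
  atom 2: C, bond orders sum to 3 (valence 4) → 1 H
  atom 3: O, bond orders sum to 1 (valence 2) → 1 H
  atom 4: C, bond orders sum to 3 (valence 4) → 1 H
  atom 5: O, bond orders sum to 2 (valence 2) → 0 H
  atom 6: C, bond orders sum to 1 (valence 4) → 3 H
  atom 7: C, bond orders sum to 3 (valence 4) → 1 H
  atom 8: C, bond orders sum to 4 (valence 4) → 0 H
  atom 9: O, bond orders sum to 2 (valence 2) → 0 H
  atom 10: N, bond orders sum to 1 (valence 3) → 2 H
  atom 11: C, bond orders sum to 3 (valence 4) → 1 H
  atom 12: C, bond orders sum to 2 (valence 4) → 2 H
  atom 13: C, bond orders sum to 2 (valence 4) → 2 H
  atom 14: C, bond orders sum to 1 (valence 4) → 3 H
  atom 15: C, bond orders sum to 4 (valence 4) → 0 H
  atom 16: O, bond orders sum to 2 (valence 2) → 0 H
  atom 17: O, bond orders sum to 2 (valence 2) → 0 H
  atom 18: C, bond orders sum to 1 (valence 4) → 3 H
Totals → C:12, H:23, N:1, O:5.
In Hill order: C12H23NO5.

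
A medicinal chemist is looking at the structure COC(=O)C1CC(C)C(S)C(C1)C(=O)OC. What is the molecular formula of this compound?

Walk through each heavy atom and fill implicit hydrogens from standard valence (C 4, N 3, O 2, S 2, halogen 1):
  atom 1: C, bond orders sum to 1 (valence 4) → 3 H
  atom 2: O, bond orders sum to 2 (valence 2) → 0 H
  atom 3: C, bond orders sum to 4 (valence 4) → 0 H
  atom 4: O, bond orders sum to 2 (valence 2) → 0 H
  atom 5: C, bond orders sum to 3 (valence 4) → 1 H
  atom 6: C, bond orders sum to 2 (valence 4) → 2 H
  atom 7: C, bond orders sum to 3 (valence 4) → 1 H
  atom 8: C, bond orders sum to 1 (valence 4) → 3 H
  atom 9: C, bond orders sum to 3 (valence 4) → 1 H
  atom 10: S, bond orders sum to 1 (valence 2) → 1 H
  atom 11: C, bond orders sum to 3 (valence 4) → 1 H
  atom 12: C, bond orders sum to 2 (valence 4) → 2 H
  atom 13: C, bond orders sum to 4 (valence 4) → 0 H
  atom 14: O, bond orders sum to 2 (valence 2) → 0 H
  atom 15: O, bond orders sum to 2 (valence 2) → 0 H
  atom 16: C, bond orders sum to 1 (valence 4) → 3 H
Totals → C:11, H:18, O:4, S:1.

C11H18O4S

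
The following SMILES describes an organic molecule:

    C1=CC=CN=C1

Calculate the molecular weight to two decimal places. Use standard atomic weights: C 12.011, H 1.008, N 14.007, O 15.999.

First, the molecular formula is C5H5N (counting implicit H from valence).
  C: 5 × 12.011 = 60.055
  H: 5 × 1.008 = 5.040
  N: 1 × 14.007 = 14.007
Sum: 5×12.011 + 5×1.008 + 1×14.007 = 79.102 → 79.10 g/mol.

79.10 g/mol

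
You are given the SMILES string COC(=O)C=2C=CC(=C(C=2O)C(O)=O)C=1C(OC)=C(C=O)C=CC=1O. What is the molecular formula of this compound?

C17H14O8

Walk through each heavy atom and fill implicit hydrogens from standard valence (C 4, N 3, O 2, S 2, halogen 1):
  atom 1: C, bond orders sum to 1 (valence 4) → 3 H
  atom 2: O, bond orders sum to 2 (valence 2) → 0 H
  atom 3: C, bond orders sum to 4 (valence 4) → 0 H
  atom 4: O, bond orders sum to 2 (valence 2) → 0 H
  atom 5: C, bond orders sum to 4 (valence 4) → 0 H
  atom 6: C, bond orders sum to 3 (valence 4) → 1 H
  atom 7: C, bond orders sum to 3 (valence 4) → 1 H
  atom 8: C, bond orders sum to 4 (valence 4) → 0 H
  atom 9: C, bond orders sum to 4 (valence 4) → 0 H
  atom 10: C, bond orders sum to 4 (valence 4) → 0 H
  atom 11: O, bond orders sum to 1 (valence 2) → 1 H
  atom 12: C, bond orders sum to 4 (valence 4) → 0 H
  atom 13: O, bond orders sum to 1 (valence 2) → 1 H
  atom 14: O, bond orders sum to 2 (valence 2) → 0 H
  atom 15: C, bond orders sum to 4 (valence 4) → 0 H
  atom 16: C, bond orders sum to 4 (valence 4) → 0 H
  atom 17: O, bond orders sum to 2 (valence 2) → 0 H
  atom 18: C, bond orders sum to 1 (valence 4) → 3 H
  atom 19: C, bond orders sum to 4 (valence 4) → 0 H
  atom 20: C, bond orders sum to 3 (valence 4) → 1 H
  atom 21: O, bond orders sum to 2 (valence 2) → 0 H
  atom 22: C, bond orders sum to 3 (valence 4) → 1 H
  atom 23: C, bond orders sum to 3 (valence 4) → 1 H
  atom 24: C, bond orders sum to 4 (valence 4) → 0 H
  atom 25: O, bond orders sum to 1 (valence 2) → 1 H
Totals → C:17, H:14, O:8.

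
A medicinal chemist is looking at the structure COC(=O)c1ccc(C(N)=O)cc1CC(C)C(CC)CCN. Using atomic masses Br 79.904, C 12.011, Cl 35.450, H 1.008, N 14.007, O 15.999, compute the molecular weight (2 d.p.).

306.41 g/mol

First, the molecular formula is C17H26N2O3 (counting implicit H from valence).
  C: 17 × 12.011 = 204.187
  H: 26 × 1.008 = 26.208
  N: 2 × 14.007 = 28.014
  O: 3 × 15.999 = 47.997
Sum: 17×12.011 + 26×1.008 + 2×14.007 + 3×15.999 = 306.406 → 306.41 g/mol.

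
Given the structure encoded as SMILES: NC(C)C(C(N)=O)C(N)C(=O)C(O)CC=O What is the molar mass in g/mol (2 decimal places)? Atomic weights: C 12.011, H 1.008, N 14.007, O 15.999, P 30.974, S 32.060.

First, the molecular formula is C9H17N3O4 (counting implicit H from valence).
  C: 9 × 12.011 = 108.099
  H: 17 × 1.008 = 17.136
  N: 3 × 14.007 = 42.021
  O: 4 × 15.999 = 63.996
Sum: 9×12.011 + 17×1.008 + 3×14.007 + 4×15.999 = 231.252 → 231.25 g/mol.

231.25 g/mol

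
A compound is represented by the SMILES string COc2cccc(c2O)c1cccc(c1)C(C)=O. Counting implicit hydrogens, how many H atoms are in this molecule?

Walk through each heavy atom and fill implicit hydrogens from standard valence (C 4, N 3, O 2, S 2, halogen 1); for lowercase aromatic atoms, an aromatic c carries 1 H when it has two neighbours and 0 H with three, and aromatic n carries 0 H:
  atom 1: C, bond orders sum to 1 (valence 4) → 3 H
  atom 2: O, bond orders sum to 2 (valence 2) → 0 H
  atom 3: aromatic c, 3 neighbours → 0 H
  atom 4: aromatic c, 2 neighbours → 1 H
  atom 5: aromatic c, 2 neighbours → 1 H
  atom 6: aromatic c, 2 neighbours → 1 H
  atom 7: aromatic c, 3 neighbours → 0 H
  atom 8: aromatic c, 3 neighbours → 0 H
  atom 9: O, bond orders sum to 1 (valence 2) → 1 H
  atom 10: aromatic c, 3 neighbours → 0 H
  atom 11: aromatic c, 2 neighbours → 1 H
  atom 12: aromatic c, 2 neighbours → 1 H
  atom 13: aromatic c, 2 neighbours → 1 H
  atom 14: aromatic c, 3 neighbours → 0 H
  atom 15: aromatic c, 2 neighbours → 1 H
  atom 16: C, bond orders sum to 4 (valence 4) → 0 H
  atom 17: C, bond orders sum to 1 (valence 4) → 3 H
  atom 18: O, bond orders sum to 2 (valence 2) → 0 H
Total hydrogens: 14.

14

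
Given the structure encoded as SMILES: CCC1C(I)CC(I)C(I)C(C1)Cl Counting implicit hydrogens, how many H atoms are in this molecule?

14

Walk through each heavy atom and fill implicit hydrogens from standard valence (C 4, N 3, O 2, S 2, halogen 1):
  atom 1: C, bond orders sum to 1 (valence 4) → 3 H
  atom 2: C, bond orders sum to 2 (valence 4) → 2 H
  atom 3: C, bond orders sum to 3 (valence 4) → 1 H
  atom 4: C, bond orders sum to 3 (valence 4) → 1 H
  atom 5: I (halogen, monovalent) → 0 H
  atom 6: C, bond orders sum to 2 (valence 4) → 2 H
  atom 7: C, bond orders sum to 3 (valence 4) → 1 H
  atom 8: I (halogen, monovalent) → 0 H
  atom 9: C, bond orders sum to 3 (valence 4) → 1 H
  atom 10: I (halogen, monovalent) → 0 H
  atom 11: C, bond orders sum to 3 (valence 4) → 1 H
  atom 12: C, bond orders sum to 2 (valence 4) → 2 H
  atom 13: Cl (halogen, monovalent) → 0 H
Total hydrogens: 14.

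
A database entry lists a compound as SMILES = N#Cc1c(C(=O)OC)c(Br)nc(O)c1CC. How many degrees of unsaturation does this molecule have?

Molecular formula: C10H9BrN2O3.
DoU = (2C + 2 + N − H − X) / 2, where X is the halogen count and O/S are ignored.
    = (2·10 + 2 + 2 − 9 − 1) / 2 = 14 / 2 = 7.

7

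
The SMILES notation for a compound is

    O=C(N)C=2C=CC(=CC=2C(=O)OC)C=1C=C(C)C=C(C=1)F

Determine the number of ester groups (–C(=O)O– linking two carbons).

1

The ester motif appears at heavy-atom position 10 in the SMILES.
Other groups present: 1 amide.
Ester count: 1.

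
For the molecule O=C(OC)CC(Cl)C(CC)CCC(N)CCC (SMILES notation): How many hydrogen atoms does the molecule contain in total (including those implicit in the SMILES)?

Walk through each heavy atom and fill implicit hydrogens from standard valence (C 4, N 3, O 2, S 2, halogen 1):
  atom 1: O, bond orders sum to 2 (valence 2) → 0 H
  atom 2: C, bond orders sum to 4 (valence 4) → 0 H
  atom 3: O, bond orders sum to 2 (valence 2) → 0 H
  atom 4: C, bond orders sum to 1 (valence 4) → 3 H
  atom 5: C, bond orders sum to 2 (valence 4) → 2 H
  atom 6: C, bond orders sum to 3 (valence 4) → 1 H
  atom 7: Cl (halogen, monovalent) → 0 H
  atom 8: C, bond orders sum to 3 (valence 4) → 1 H
  atom 9: C, bond orders sum to 2 (valence 4) → 2 H
  atom 10: C, bond orders sum to 1 (valence 4) → 3 H
  atom 11: C, bond orders sum to 2 (valence 4) → 2 H
  atom 12: C, bond orders sum to 2 (valence 4) → 2 H
  atom 13: C, bond orders sum to 3 (valence 4) → 1 H
  atom 14: N, bond orders sum to 1 (valence 3) → 2 H
  atom 15: C, bond orders sum to 2 (valence 4) → 2 H
  atom 16: C, bond orders sum to 2 (valence 4) → 2 H
  atom 17: C, bond orders sum to 1 (valence 4) → 3 H
Total hydrogens: 26.

26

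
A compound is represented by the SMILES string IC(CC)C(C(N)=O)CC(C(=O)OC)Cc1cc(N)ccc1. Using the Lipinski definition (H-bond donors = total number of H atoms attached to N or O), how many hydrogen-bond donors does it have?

Donors: find every N or O and count the H atoms it carries.
  atom 7 (N): bond orders sum to 1 → 2 H
  atom 8 (O): bond orders sum to 2 → 0 H
  atom 12 (O): bond orders sum to 2 → 0 H
  atom 13 (O): bond orders sum to 2 → 0 H
  atom 19 (N): bond orders sum to 1 → 2 H
Lipinski HBD = 4.

4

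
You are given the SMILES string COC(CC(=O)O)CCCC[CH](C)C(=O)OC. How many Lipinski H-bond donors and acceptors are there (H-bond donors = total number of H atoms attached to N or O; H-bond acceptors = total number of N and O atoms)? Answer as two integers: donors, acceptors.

1, 5

Donors: find every N or O and count the H atoms it carries.
  atom 2 (O): bond orders sum to 2 → 0 H
  atom 6 (O): bond orders sum to 2 → 0 H
  atom 7 (O): bond orders sum to 1 → 1 H
  atom 15 (O): bond orders sum to 2 → 0 H
  atom 16 (O): bond orders sum to 2 → 0 H
Lipinski HBD = 1.
Acceptors: N atoms = 0, O atoms = 5 → HBA = 5.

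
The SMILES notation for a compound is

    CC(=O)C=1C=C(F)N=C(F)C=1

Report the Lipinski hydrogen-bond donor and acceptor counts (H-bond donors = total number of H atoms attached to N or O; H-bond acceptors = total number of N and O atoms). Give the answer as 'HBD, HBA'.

Donors: find every N or O and count the H atoms it carries.
  atom 3 (O): bond orders sum to 2 → 0 H
  atom 8 (N): bond orders sum to 3 → 0 H
Lipinski HBD = 0.
Acceptors: N atoms = 1, O atoms = 1 → HBA = 2.

0, 2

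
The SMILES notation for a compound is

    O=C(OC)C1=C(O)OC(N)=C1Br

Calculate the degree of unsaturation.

Degree of unsaturation = (number of rings) + (number of π bonds).
Ring closures in the SMILES: 1.
π bonds: 3 double bonds (each 1 DoU) → 3 DoU from unsaturation.
Total DoU = 1 + 3 = 4.

4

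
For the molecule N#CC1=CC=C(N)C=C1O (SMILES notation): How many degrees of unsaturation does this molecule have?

Degree of unsaturation = (number of rings) + (number of π bonds).
Ring closures in the SMILES: 1.
π bonds: 3 double bonds (each 1 DoU), 1 triple bond (each 2 DoU) → 5 DoU from unsaturation.
Total DoU = 1 + 5 = 6.

6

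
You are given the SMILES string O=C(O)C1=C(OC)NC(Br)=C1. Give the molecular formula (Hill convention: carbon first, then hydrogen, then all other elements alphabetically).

C6H6BrNO3

Walk through each heavy atom and fill implicit hydrogens from standard valence (C 4, N 3, O 2, S 2, halogen 1):
  atom 1: O, bond orders sum to 2 (valence 2) → 0 H
  atom 2: C, bond orders sum to 4 (valence 4) → 0 H
  atom 3: O, bond orders sum to 1 (valence 2) → 1 H
  atom 4: C, bond orders sum to 4 (valence 4) → 0 H
  atom 5: C, bond orders sum to 4 (valence 4) → 0 H
  atom 6: O, bond orders sum to 2 (valence 2) → 0 H
  atom 7: C, bond orders sum to 1 (valence 4) → 3 H
  atom 8: N, bond orders sum to 2 (valence 3) → 1 H
  atom 9: C, bond orders sum to 4 (valence 4) → 0 H
  atom 10: Br (halogen, monovalent) → 0 H
  atom 11: C, bond orders sum to 3 (valence 4) → 1 H
Totals → C:6, H:6, Br:1, N:1, O:3.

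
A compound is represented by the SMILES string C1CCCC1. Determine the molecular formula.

C5H10

Walk through each heavy atom and fill implicit hydrogens from standard valence (C 4, N 3, O 2, S 2, halogen 1):
  atom 1: C, bond orders sum to 2 (valence 4) → 2 H
  atom 2: C, bond orders sum to 2 (valence 4) → 2 H
  atom 3: C, bond orders sum to 2 (valence 4) → 2 H
  atom 4: C, bond orders sum to 2 (valence 4) → 2 H
  atom 5: C, bond orders sum to 2 (valence 4) → 2 H
Totals → C:5, H:10.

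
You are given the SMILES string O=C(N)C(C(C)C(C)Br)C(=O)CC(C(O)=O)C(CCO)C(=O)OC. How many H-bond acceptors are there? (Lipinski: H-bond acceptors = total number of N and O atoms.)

N atoms: 1; O atoms: 7.
Lipinski HBA = 1 + 7 = 8.

8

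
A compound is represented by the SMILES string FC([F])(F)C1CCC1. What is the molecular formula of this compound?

Walk through each heavy atom and fill implicit hydrogens from standard valence (C 4, N 3, O 2, S 2, halogen 1):
  atom 1: F (halogen, monovalent) → 0 H
  atom 2: C, bond orders sum to 4 (valence 4) → 0 H
  atom 3: F with explicit H count 0
  atom 4: F (halogen, monovalent) → 0 H
  atom 5: C, bond orders sum to 3 (valence 4) → 1 H
  atom 6: C, bond orders sum to 2 (valence 4) → 2 H
  atom 7: C, bond orders sum to 2 (valence 4) → 2 H
  atom 8: C, bond orders sum to 2 (valence 4) → 2 H
Totals → C:5, H:7, F:3.
In Hill order: C5H7F3.

C5H7F3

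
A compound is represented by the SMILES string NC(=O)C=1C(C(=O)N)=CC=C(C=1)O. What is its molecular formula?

Walk through each heavy atom and fill implicit hydrogens from standard valence (C 4, N 3, O 2, S 2, halogen 1):
  atom 1: N, bond orders sum to 1 (valence 3) → 2 H
  atom 2: C, bond orders sum to 4 (valence 4) → 0 H
  atom 3: O, bond orders sum to 2 (valence 2) → 0 H
  atom 4: C, bond orders sum to 4 (valence 4) → 0 H
  atom 5: C, bond orders sum to 4 (valence 4) → 0 H
  atom 6: C, bond orders sum to 4 (valence 4) → 0 H
  atom 7: O, bond orders sum to 2 (valence 2) → 0 H
  atom 8: N, bond orders sum to 1 (valence 3) → 2 H
  atom 9: C, bond orders sum to 3 (valence 4) → 1 H
  atom 10: C, bond orders sum to 3 (valence 4) → 1 H
  atom 11: C, bond orders sum to 4 (valence 4) → 0 H
  atom 12: C, bond orders sum to 3 (valence 4) → 1 H
  atom 13: O, bond orders sum to 1 (valence 2) → 1 H
Totals → C:8, H:8, N:2, O:3.

C8H8N2O3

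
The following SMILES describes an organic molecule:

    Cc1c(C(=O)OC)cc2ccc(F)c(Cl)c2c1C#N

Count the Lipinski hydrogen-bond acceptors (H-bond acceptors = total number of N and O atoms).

3

N atoms: 1; O atoms: 2.
Lipinski HBA = 1 + 2 = 3.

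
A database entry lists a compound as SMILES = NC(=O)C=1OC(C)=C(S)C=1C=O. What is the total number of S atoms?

1

Scan the SMILES for S atoms (remember two-letter symbols like Cl and Br are single atoms).
Sulfur count: 1.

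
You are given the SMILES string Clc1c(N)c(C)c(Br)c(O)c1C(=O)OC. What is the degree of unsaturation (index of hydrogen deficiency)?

Molecular formula: C9H9BrClNO3.
DoU = (2C + 2 + N − H − X) / 2, where X is the halogen count and O/S are ignored.
    = (2·9 + 2 + 1 − 9 − 2) / 2 = 10 / 2 = 5.

5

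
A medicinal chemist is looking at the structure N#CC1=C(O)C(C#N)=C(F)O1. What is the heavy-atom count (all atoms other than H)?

11

Every atom symbol written in the SMILES (organic subset) is one heavy atom; implicit H are not written.
Heavy atoms by element → C:6, F:1, N:2, O:2.
Total: 11.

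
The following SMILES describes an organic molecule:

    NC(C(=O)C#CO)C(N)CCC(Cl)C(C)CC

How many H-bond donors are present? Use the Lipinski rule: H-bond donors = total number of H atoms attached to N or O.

5

Donors: find every N or O and count the H atoms it carries.
  atom 1 (N): bond orders sum to 1 → 2 H
  atom 4 (O): bond orders sum to 2 → 0 H
  atom 7 (O): bond orders sum to 1 → 1 H
  atom 9 (N): bond orders sum to 1 → 2 H
Lipinski HBD = 5.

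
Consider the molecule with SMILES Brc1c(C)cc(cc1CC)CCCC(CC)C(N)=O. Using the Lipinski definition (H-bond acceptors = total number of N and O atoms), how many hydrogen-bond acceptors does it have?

N atoms: 1; O atoms: 1.
Lipinski HBA = 1 + 1 = 2.

2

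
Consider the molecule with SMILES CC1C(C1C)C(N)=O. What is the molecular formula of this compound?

Walk through each heavy atom and fill implicit hydrogens from standard valence (C 4, N 3, O 2, S 2, halogen 1):
  atom 1: C, bond orders sum to 1 (valence 4) → 3 H
  atom 2: C, bond orders sum to 3 (valence 4) → 1 H
  atom 3: C, bond orders sum to 3 (valence 4) → 1 H
  atom 4: C, bond orders sum to 3 (valence 4) → 1 H
  atom 5: C, bond orders sum to 1 (valence 4) → 3 H
  atom 6: C, bond orders sum to 4 (valence 4) → 0 H
  atom 7: N, bond orders sum to 1 (valence 3) → 2 H
  atom 8: O, bond orders sum to 2 (valence 2) → 0 H
Totals → C:6, H:11, N:1, O:1.
In Hill order: C6H11NO.

C6H11NO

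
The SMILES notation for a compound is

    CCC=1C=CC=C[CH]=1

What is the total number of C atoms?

8

Count every carbon token in the SMILES (each C, including those in ring-closure positions and inside branches).
Carbon count: 8.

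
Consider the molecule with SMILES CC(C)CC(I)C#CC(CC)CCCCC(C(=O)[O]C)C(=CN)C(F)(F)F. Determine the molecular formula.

Walk through each heavy atom and fill implicit hydrogens from standard valence (C 4, N 3, O 2, S 2, halogen 1):
  atom 1: C, bond orders sum to 1 (valence 4) → 3 H
  atom 2: C, bond orders sum to 3 (valence 4) → 1 H
  atom 3: C, bond orders sum to 1 (valence 4) → 3 H
  atom 4: C, bond orders sum to 2 (valence 4) → 2 H
  atom 5: C, bond orders sum to 3 (valence 4) → 1 H
  atom 6: I (halogen, monovalent) → 0 H
  atom 7: C, bond orders sum to 4 (valence 4) → 0 H
  atom 8: C, bond orders sum to 4 (valence 4) → 0 H
  atom 9: C, bond orders sum to 3 (valence 4) → 1 H
  atom 10: C, bond orders sum to 2 (valence 4) → 2 H
  atom 11: C, bond orders sum to 1 (valence 4) → 3 H
  atom 12: C, bond orders sum to 2 (valence 4) → 2 H
  atom 13: C, bond orders sum to 2 (valence 4) → 2 H
  atom 14: C, bond orders sum to 2 (valence 4) → 2 H
  atom 15: C, bond orders sum to 2 (valence 4) → 2 H
  atom 16: C, bond orders sum to 3 (valence 4) → 1 H
  atom 17: C, bond orders sum to 4 (valence 4) → 0 H
  atom 18: O, bond orders sum to 2 (valence 2) → 0 H
  atom 19: O with explicit H count 0
  atom 20: C, bond orders sum to 1 (valence 4) → 3 H
  atom 21: C, bond orders sum to 4 (valence 4) → 0 H
  atom 22: C, bond orders sum to 3 (valence 4) → 1 H
  atom 23: N, bond orders sum to 1 (valence 3) → 2 H
  atom 24: C, bond orders sum to 4 (valence 4) → 0 H
  atom 25: F (halogen, monovalent) → 0 H
  atom 26: F (halogen, monovalent) → 0 H
  atom 27: F (halogen, monovalent) → 0 H
Totals → C:20, H:31, F:3, I:1, N:1, O:2.
In Hill order: C20H31F3INO2.

C20H31F3INO2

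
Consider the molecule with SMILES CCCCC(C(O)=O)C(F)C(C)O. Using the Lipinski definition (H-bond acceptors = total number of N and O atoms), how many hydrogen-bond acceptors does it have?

3

N atoms: 0; O atoms: 3.
Lipinski HBA = 0 + 3 = 3.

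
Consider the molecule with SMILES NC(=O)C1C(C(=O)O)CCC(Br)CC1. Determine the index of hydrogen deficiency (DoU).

Molecular formula: C9H14BrNO3.
DoU = (2C + 2 + N − H − X) / 2, where X is the halogen count and O/S are ignored.
    = (2·9 + 2 + 1 − 14 − 1) / 2 = 6 / 2 = 3.

3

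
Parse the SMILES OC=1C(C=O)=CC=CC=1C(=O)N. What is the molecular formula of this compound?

Walk through each heavy atom and fill implicit hydrogens from standard valence (C 4, N 3, O 2, S 2, halogen 1):
  atom 1: O, bond orders sum to 1 (valence 2) → 1 H
  atom 2: C, bond orders sum to 4 (valence 4) → 0 H
  atom 3: C, bond orders sum to 4 (valence 4) → 0 H
  atom 4: C, bond orders sum to 3 (valence 4) → 1 H
  atom 5: O, bond orders sum to 2 (valence 2) → 0 H
  atom 6: C, bond orders sum to 3 (valence 4) → 1 H
  atom 7: C, bond orders sum to 3 (valence 4) → 1 H
  atom 8: C, bond orders sum to 3 (valence 4) → 1 H
  atom 9: C, bond orders sum to 4 (valence 4) → 0 H
  atom 10: C, bond orders sum to 4 (valence 4) → 0 H
  atom 11: O, bond orders sum to 2 (valence 2) → 0 H
  atom 12: N, bond orders sum to 1 (valence 3) → 2 H
Totals → C:8, H:7, N:1, O:3.

C8H7NO3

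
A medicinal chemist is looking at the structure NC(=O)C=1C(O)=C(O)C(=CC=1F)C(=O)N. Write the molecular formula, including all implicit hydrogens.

Walk through each heavy atom and fill implicit hydrogens from standard valence (C 4, N 3, O 2, S 2, halogen 1):
  atom 1: N, bond orders sum to 1 (valence 3) → 2 H
  atom 2: C, bond orders sum to 4 (valence 4) → 0 H
  atom 3: O, bond orders sum to 2 (valence 2) → 0 H
  atom 4: C, bond orders sum to 4 (valence 4) → 0 H
  atom 5: C, bond orders sum to 4 (valence 4) → 0 H
  atom 6: O, bond orders sum to 1 (valence 2) → 1 H
  atom 7: C, bond orders sum to 4 (valence 4) → 0 H
  atom 8: O, bond orders sum to 1 (valence 2) → 1 H
  atom 9: C, bond orders sum to 4 (valence 4) → 0 H
  atom 10: C, bond orders sum to 3 (valence 4) → 1 H
  atom 11: C, bond orders sum to 4 (valence 4) → 0 H
  atom 12: F (halogen, monovalent) → 0 H
  atom 13: C, bond orders sum to 4 (valence 4) → 0 H
  atom 14: O, bond orders sum to 2 (valence 2) → 0 H
  atom 15: N, bond orders sum to 1 (valence 3) → 2 H
Totals → C:8, H:7, F:1, N:2, O:4.

C8H7FN2O4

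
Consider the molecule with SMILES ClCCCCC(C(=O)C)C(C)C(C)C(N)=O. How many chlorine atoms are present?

1

Scan the SMILES for Cl atoms (remember two-letter symbols like Cl and Br are single atoms).
Chlorine count: 1.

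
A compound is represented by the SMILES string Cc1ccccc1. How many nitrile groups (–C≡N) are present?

Scan the SMILES for the nitrile motif — none present.

0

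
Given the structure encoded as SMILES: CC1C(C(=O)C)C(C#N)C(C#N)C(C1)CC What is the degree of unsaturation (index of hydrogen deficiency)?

6

Molecular formula: C13H18N2O.
DoU = (2C + 2 + N − H − X) / 2, where X is the halogen count and O/S are ignored.
    = (2·13 + 2 + 2 − 18 − 0) / 2 = 12 / 2 = 6.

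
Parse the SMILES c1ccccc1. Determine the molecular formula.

Walk through each heavy atom and fill implicit hydrogens from standard valence (C 4, N 3, O 2, S 2, halogen 1); for lowercase aromatic atoms, an aromatic c carries 1 H when it has two neighbours and 0 H with three, and aromatic n carries 0 H:
  atom 1: aromatic c, 2 neighbours → 1 H
  atom 2: aromatic c, 2 neighbours → 1 H
  atom 3: aromatic c, 2 neighbours → 1 H
  atom 4: aromatic c, 2 neighbours → 1 H
  atom 5: aromatic c, 2 neighbours → 1 H
  atom 6: aromatic c, 2 neighbours → 1 H
Totals → C:6, H:6.

C6H6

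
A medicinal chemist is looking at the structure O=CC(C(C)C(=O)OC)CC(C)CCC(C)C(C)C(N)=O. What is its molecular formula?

C16H29NO4

Walk through each heavy atom and fill implicit hydrogens from standard valence (C 4, N 3, O 2, S 2, halogen 1):
  atom 1: O, bond orders sum to 2 (valence 2) → 0 H
  atom 2: C, bond orders sum to 3 (valence 4) → 1 H
  atom 3: C, bond orders sum to 3 (valence 4) → 1 H
  atom 4: C, bond orders sum to 3 (valence 4) → 1 H
  atom 5: C, bond orders sum to 1 (valence 4) → 3 H
  atom 6: C, bond orders sum to 4 (valence 4) → 0 H
  atom 7: O, bond orders sum to 2 (valence 2) → 0 H
  atom 8: O, bond orders sum to 2 (valence 2) → 0 H
  atom 9: C, bond orders sum to 1 (valence 4) → 3 H
  atom 10: C, bond orders sum to 2 (valence 4) → 2 H
  atom 11: C, bond orders sum to 3 (valence 4) → 1 H
  atom 12: C, bond orders sum to 1 (valence 4) → 3 H
  atom 13: C, bond orders sum to 2 (valence 4) → 2 H
  atom 14: C, bond orders sum to 2 (valence 4) → 2 H
  atom 15: C, bond orders sum to 3 (valence 4) → 1 H
  atom 16: C, bond orders sum to 1 (valence 4) → 3 H
  atom 17: C, bond orders sum to 3 (valence 4) → 1 H
  atom 18: C, bond orders sum to 1 (valence 4) → 3 H
  atom 19: C, bond orders sum to 4 (valence 4) → 0 H
  atom 20: N, bond orders sum to 1 (valence 3) → 2 H
  atom 21: O, bond orders sum to 2 (valence 2) → 0 H
Totals → C:16, H:29, N:1, O:4.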